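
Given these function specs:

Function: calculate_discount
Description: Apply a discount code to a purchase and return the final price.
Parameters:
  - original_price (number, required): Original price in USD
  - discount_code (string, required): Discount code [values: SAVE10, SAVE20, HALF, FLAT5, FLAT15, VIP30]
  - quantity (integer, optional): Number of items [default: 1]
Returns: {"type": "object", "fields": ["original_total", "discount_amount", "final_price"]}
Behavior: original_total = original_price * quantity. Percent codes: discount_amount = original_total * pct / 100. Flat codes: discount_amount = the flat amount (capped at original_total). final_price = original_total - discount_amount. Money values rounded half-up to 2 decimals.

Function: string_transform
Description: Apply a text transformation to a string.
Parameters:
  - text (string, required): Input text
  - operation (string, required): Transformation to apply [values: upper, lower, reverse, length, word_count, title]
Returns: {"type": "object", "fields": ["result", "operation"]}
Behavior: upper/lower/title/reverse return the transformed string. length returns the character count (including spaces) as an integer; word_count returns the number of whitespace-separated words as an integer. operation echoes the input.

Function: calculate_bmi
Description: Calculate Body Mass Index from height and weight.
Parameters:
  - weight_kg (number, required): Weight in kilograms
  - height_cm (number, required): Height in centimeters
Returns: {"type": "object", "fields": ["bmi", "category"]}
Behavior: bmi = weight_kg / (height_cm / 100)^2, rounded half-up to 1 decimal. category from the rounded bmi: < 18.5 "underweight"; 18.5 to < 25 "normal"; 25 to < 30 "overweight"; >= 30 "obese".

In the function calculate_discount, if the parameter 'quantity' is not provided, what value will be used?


The calculate_discount spec declares:
  - quantity (integer, optional): Number of items [default: 1]
Default:
1


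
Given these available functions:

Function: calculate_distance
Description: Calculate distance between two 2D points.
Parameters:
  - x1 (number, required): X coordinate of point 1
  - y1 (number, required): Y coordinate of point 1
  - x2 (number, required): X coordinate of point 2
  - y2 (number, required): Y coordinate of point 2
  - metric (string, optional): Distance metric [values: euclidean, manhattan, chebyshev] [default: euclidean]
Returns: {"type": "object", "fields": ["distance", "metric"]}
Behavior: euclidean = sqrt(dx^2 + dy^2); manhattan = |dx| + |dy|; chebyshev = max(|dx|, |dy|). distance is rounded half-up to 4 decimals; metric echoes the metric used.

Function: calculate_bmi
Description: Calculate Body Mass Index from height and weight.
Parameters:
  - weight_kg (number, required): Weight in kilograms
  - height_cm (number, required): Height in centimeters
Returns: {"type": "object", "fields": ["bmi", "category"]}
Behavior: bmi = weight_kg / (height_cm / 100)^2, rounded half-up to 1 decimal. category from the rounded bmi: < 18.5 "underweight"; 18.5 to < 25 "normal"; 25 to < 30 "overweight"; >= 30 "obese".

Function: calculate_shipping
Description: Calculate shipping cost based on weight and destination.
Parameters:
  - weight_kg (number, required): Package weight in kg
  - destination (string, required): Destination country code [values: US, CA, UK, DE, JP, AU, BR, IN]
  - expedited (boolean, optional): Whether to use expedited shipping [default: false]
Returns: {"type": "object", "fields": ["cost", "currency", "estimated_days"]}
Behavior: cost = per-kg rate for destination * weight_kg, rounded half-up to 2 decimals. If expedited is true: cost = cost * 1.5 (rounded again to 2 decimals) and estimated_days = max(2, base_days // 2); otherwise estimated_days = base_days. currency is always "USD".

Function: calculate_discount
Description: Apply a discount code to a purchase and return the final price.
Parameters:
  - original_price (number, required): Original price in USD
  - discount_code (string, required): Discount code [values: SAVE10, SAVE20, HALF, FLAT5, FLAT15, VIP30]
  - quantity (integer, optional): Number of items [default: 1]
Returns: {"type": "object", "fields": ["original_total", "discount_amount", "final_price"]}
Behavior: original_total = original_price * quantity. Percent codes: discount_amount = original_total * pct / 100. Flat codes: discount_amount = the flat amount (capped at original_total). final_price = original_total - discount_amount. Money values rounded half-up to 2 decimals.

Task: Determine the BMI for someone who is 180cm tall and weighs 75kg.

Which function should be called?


The task needs a function whose description is: Calculate Body Mass Index from height and weight.
calculate_bmi


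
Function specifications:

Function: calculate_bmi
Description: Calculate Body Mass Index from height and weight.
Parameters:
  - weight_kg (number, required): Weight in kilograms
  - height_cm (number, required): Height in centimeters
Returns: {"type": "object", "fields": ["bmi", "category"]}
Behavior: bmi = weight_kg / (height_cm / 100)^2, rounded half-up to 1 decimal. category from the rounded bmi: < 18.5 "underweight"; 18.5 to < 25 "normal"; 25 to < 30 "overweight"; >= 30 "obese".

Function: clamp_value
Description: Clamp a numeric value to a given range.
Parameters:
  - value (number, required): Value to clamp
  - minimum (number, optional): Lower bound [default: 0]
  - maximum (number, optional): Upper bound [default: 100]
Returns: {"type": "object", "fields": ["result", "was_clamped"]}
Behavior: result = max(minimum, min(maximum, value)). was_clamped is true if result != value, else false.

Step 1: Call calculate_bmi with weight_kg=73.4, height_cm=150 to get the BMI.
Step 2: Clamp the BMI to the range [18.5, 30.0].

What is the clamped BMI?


Step 1: calculate_bmi(weight_kg=73.4, height_cm=150)
  height_m = 150 / 100 = 1.5
  bmi = 73.4 / 1.5^2 = 73.4 / 2.25 = 32.622222 -> 32.6
  32.6 >= 30 -> obese
  -> bmi = 32.6
Step 2: clamp_value(value=32.6, minimum=18.5, maximum=30.0)
  result = max(18.5, min(30.0, 32.6)) = max(18.5, 30.0) = 30.0
  was_clamped = (30.0 != 32.6) = true
  -> result = 30.0
30.0


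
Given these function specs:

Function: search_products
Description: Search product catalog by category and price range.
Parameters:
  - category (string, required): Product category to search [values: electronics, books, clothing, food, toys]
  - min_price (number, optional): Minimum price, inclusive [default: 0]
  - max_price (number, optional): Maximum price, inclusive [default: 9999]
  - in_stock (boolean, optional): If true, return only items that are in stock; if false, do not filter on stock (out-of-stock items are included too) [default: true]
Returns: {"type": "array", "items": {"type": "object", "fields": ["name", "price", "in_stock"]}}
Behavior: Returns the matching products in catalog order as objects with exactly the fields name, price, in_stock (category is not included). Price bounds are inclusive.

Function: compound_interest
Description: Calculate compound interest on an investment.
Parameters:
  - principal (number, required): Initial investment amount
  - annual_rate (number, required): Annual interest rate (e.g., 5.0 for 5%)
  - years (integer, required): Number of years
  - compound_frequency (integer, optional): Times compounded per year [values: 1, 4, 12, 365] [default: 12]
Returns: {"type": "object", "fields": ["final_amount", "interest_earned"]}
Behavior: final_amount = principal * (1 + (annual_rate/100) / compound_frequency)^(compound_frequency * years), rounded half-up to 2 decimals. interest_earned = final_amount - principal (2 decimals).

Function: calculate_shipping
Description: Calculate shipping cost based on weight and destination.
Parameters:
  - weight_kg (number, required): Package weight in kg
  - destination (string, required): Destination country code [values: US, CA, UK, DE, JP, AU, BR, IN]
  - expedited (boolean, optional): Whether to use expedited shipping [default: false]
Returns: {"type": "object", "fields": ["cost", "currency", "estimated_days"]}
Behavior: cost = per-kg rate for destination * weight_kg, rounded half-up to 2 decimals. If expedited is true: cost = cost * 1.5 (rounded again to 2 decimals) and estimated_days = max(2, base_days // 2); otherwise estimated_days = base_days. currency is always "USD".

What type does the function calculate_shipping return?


The calculate_shipping spec declares Returns: {"type": "object", "fields": ["cost", "currency", "estimated_days"]}
Type:
object


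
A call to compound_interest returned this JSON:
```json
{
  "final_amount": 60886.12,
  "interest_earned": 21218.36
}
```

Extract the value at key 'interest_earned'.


21218.36


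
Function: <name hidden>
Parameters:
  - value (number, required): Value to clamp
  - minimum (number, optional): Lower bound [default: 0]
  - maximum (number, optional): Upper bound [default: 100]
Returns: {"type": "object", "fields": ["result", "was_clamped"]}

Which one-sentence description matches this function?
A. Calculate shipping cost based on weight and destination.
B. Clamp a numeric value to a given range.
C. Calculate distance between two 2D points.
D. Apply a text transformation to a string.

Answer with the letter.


Parameters value, minimum, maximum and return ["result", "was_clamped"] fit: Clamp a numeric value to a given range.
B


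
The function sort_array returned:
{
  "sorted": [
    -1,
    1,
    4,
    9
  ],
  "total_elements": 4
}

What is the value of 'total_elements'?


4


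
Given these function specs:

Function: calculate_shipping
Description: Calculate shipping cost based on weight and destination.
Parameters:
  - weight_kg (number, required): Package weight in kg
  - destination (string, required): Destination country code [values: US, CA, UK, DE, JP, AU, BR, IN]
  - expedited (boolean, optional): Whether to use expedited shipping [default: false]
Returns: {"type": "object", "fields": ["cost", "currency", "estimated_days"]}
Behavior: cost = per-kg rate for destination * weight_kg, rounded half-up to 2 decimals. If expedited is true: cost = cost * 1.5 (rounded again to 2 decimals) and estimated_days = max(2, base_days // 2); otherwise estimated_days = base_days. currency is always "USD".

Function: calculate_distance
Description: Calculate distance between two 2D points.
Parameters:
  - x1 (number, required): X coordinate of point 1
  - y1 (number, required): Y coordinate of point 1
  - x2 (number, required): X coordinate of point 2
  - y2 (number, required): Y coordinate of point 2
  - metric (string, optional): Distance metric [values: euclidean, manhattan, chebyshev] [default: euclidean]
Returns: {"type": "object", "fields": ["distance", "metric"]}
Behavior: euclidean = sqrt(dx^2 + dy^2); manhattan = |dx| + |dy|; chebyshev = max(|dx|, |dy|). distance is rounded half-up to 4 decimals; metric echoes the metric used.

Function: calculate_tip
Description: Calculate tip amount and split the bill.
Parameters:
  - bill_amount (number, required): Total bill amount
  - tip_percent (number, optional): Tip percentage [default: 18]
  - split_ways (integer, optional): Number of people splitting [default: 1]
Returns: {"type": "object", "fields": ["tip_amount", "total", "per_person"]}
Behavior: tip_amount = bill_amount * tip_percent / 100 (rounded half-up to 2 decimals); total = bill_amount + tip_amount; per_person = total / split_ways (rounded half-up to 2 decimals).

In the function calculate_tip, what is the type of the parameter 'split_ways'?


The calculate_tip spec declares:
  - split_ways (integer, optional): Number of people splitting [default: 1]
Type:
integer


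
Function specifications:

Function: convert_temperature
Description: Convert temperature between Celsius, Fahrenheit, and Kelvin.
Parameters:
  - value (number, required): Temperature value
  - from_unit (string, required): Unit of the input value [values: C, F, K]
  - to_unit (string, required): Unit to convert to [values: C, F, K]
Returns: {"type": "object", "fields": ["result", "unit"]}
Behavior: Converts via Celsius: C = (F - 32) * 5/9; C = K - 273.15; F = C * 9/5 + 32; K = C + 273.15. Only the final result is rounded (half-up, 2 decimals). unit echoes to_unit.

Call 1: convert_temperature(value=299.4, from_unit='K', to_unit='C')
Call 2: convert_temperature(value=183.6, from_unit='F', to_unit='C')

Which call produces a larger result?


Call 1:
  To C: 299.4 - 273.15 = 26.25
  Target is C: 26.25
  Round to 2 decimals: 26.25
  -> 26.25 C
Call 2:
  To C: (183.6 - 32) * 5/9 = 84.222222
  Target is C: 84.222222
  Round to 2 decimals: 84.22
  -> 84.22 C
Call 2 (84.22 C)


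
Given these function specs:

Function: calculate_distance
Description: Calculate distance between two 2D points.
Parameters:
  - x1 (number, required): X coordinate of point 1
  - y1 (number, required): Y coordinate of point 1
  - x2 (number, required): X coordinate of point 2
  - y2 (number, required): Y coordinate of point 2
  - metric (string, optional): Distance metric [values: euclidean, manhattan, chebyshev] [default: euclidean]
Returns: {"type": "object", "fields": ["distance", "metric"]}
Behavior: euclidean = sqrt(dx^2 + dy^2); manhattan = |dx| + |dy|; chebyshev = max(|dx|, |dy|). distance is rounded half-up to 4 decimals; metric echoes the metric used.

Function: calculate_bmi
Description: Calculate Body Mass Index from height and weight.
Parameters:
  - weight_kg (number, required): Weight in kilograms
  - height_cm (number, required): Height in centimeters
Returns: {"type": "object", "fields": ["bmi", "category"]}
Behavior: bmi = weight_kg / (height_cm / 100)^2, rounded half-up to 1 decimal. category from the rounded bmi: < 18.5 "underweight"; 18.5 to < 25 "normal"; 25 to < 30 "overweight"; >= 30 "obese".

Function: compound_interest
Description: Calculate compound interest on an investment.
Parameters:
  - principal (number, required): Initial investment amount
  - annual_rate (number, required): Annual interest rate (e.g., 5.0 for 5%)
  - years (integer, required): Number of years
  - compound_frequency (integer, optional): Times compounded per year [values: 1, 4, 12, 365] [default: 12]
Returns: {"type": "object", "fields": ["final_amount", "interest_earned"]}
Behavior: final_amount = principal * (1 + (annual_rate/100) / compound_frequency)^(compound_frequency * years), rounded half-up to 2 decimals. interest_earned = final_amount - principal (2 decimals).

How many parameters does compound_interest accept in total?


Parameters of compound_interest: principal (required), annual_rate (required), years (required), compound_frequency (optional)
Total:
4


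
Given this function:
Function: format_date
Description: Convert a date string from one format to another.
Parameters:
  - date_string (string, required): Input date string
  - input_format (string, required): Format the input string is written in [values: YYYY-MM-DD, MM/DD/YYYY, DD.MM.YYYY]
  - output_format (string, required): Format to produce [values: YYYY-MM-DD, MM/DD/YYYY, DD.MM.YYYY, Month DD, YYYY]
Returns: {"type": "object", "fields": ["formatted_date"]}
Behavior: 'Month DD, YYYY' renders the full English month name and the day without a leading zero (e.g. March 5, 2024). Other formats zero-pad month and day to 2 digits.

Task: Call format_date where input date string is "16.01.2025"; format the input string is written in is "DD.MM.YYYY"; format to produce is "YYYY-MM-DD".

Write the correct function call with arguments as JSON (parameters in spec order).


Mapping each described value to its parameter name:
  'Input date string' -> date_string = "16.01.2025"
  'Format the input string is written in' -> input_format = "DD.MM.YYYY"
  'Format to produce' -> output_format = "YYYY-MM-DD"
format_date({"date_string": "16.01.2025", "input_format": "DD.MM.YYYY", "output_format": "YYYY-MM-DD"})


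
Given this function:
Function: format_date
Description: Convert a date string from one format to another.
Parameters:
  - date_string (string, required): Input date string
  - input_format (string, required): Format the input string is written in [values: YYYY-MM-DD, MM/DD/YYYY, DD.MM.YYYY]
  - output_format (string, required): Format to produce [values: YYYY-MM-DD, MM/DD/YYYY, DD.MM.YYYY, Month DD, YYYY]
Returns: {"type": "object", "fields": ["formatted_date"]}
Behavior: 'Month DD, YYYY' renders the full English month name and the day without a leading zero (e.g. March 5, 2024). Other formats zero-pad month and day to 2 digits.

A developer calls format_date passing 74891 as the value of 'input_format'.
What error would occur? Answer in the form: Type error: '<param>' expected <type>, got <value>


Spec: 'input_format' is declared as string; 74891 is an integer.
Type error: 'input_format' expected string, got 74891


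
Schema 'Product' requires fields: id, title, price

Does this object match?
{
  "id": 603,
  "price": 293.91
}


Checking required fields...
Missing: title
Invalid - missing required field 'title'


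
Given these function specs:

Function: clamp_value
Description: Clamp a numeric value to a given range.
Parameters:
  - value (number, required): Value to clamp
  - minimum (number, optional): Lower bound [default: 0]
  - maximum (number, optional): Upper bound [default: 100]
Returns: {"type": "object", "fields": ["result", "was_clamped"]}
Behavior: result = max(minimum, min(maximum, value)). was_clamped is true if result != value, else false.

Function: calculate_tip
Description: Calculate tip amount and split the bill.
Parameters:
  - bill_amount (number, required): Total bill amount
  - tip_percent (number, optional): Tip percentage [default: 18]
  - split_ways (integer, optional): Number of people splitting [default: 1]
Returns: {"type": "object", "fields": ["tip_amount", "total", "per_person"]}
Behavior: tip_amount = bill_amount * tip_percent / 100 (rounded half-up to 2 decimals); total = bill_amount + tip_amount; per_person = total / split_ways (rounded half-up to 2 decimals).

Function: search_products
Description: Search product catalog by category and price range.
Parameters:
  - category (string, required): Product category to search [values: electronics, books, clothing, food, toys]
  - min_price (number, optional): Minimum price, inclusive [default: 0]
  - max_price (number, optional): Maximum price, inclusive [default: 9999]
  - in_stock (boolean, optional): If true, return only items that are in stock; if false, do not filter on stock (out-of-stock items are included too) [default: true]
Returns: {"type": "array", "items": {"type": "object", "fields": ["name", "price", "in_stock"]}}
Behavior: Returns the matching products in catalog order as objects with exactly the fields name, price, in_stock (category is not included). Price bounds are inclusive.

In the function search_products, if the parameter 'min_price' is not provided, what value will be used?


The search_products spec declares:
  - min_price (number, optional): Minimum price, inclusive [default: 0]
Default:
0


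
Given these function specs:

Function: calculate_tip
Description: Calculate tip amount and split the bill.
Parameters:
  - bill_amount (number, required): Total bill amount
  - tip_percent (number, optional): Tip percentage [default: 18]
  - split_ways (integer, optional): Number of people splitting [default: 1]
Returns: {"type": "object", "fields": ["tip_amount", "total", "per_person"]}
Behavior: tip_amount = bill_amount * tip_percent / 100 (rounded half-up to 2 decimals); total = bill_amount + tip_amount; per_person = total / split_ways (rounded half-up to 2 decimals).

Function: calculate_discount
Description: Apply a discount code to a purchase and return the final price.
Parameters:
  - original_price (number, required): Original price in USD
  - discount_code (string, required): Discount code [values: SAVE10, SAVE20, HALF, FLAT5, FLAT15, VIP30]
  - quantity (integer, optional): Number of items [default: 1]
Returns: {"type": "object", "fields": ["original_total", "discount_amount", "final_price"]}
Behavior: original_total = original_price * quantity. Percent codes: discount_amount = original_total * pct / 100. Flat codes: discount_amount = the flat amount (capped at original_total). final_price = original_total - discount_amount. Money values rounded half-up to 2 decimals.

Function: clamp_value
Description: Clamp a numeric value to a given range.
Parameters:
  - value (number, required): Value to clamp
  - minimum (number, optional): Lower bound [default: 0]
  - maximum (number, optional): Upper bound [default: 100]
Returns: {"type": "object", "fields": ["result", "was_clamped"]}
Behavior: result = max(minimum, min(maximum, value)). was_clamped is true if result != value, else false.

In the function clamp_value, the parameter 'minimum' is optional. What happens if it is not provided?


The clamp_value spec declares:
  - minimum (number, optional): Lower bound [default: 0]
It defaults to 0


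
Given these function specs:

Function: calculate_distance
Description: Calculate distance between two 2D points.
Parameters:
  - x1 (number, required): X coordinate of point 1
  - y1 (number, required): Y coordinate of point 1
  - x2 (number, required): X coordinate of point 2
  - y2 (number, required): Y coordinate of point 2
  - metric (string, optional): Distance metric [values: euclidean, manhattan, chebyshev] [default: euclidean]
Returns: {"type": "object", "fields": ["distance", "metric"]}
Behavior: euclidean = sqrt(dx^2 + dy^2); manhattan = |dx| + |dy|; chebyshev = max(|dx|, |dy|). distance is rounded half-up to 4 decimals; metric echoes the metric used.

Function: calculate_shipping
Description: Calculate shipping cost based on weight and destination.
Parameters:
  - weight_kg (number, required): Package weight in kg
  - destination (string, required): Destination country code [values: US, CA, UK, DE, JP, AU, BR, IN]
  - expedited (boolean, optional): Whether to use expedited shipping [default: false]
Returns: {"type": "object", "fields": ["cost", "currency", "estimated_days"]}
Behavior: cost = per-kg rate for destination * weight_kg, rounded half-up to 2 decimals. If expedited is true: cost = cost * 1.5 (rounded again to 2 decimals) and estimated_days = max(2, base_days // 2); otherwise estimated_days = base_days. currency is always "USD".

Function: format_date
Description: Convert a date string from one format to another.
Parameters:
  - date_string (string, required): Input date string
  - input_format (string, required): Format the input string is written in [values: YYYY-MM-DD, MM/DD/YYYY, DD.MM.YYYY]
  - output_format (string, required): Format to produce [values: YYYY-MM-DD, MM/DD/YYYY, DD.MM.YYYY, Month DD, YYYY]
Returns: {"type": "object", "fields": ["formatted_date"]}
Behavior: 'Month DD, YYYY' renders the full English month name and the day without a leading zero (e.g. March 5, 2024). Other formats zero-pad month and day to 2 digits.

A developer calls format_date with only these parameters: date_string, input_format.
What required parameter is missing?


Required parameters: date_string, input_format, output_format
Provided: date_string, input_format
Missing: output_format
output_format


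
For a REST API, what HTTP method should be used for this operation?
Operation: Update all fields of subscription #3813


GET = read, POST = create, PUT = update/replace, DELETE = remove
This operation is an update/replace.
PUT


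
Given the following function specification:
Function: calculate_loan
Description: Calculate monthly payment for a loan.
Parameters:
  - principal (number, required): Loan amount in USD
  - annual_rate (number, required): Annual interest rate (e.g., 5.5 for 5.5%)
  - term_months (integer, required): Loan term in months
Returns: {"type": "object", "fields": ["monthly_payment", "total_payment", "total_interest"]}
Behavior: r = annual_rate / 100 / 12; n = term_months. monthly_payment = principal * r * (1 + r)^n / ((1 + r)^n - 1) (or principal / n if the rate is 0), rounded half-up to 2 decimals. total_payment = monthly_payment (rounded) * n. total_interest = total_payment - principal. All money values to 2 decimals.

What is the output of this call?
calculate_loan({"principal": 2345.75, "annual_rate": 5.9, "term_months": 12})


r = 5.9 / 100 / 12 = 0.004916666667 (keep full precision)
(1 + r)^12 = 1.0606219
monthly_payment = 2345.75 * 0.004916666667 * 1.0606219 / (1.0606219 - 1) = 201.782525 -> 201.78
total_payment = 201.78 * 12 = 2421.36
total_interest = 2421.36 - 2345.75 = 75.61
Output:
{"monthly_payment": 201.78, "total_payment": 2421.36, "total_interest": 75.61}


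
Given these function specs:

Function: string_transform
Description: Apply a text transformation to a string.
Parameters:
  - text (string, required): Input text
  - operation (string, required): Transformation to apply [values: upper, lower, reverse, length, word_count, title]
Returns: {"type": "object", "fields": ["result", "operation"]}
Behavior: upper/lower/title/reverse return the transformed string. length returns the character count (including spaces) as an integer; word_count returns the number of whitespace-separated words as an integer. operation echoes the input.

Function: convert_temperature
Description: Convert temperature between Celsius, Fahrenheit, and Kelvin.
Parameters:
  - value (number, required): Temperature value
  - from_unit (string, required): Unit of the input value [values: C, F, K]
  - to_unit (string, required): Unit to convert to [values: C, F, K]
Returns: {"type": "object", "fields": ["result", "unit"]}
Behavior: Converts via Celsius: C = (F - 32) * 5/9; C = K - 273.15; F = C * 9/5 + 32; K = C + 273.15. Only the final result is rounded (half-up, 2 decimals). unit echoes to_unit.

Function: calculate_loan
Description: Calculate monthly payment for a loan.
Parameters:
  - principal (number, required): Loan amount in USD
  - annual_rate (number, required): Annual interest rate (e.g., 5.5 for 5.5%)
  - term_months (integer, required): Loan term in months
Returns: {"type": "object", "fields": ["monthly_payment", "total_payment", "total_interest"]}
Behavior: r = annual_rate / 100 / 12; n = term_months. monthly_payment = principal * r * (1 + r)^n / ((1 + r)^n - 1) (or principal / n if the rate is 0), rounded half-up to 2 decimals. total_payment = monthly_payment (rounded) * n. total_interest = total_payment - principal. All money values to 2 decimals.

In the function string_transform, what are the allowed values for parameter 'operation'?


The string_transform spec declares:
  - operation (string, required): Transformation to apply [values: upper, lower, reverse, length, word_count, title]
Allowed values:
upper, lower, reverse, length, word_count, title


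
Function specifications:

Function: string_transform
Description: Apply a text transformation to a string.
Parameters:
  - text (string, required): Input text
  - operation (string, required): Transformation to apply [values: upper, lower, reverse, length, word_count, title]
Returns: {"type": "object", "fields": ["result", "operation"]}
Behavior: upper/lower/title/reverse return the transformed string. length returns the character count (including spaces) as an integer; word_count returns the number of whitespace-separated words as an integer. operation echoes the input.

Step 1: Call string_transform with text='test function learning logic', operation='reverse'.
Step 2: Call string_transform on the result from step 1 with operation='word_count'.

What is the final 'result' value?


Step 1: string_transform(text='test function learning logic', operation='reverse')
  -> result = 'cigol gninrael noitcnuf tset'
Step 2: string_transform(text='cigol gninrael noitcnuf tset', operation='word_count')
  words: cigol, gninrael, noitcnuf, tset -> 4
  -> result = 4
4


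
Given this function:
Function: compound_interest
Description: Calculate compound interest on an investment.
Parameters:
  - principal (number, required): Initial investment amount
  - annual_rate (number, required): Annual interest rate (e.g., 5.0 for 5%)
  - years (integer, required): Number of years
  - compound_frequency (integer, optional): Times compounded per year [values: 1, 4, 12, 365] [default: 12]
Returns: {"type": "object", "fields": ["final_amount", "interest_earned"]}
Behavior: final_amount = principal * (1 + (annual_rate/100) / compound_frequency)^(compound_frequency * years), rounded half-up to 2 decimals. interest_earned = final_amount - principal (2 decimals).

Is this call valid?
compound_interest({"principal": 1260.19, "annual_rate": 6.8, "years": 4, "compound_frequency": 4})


Checking all required parameters present and types match... All valid.
Valid


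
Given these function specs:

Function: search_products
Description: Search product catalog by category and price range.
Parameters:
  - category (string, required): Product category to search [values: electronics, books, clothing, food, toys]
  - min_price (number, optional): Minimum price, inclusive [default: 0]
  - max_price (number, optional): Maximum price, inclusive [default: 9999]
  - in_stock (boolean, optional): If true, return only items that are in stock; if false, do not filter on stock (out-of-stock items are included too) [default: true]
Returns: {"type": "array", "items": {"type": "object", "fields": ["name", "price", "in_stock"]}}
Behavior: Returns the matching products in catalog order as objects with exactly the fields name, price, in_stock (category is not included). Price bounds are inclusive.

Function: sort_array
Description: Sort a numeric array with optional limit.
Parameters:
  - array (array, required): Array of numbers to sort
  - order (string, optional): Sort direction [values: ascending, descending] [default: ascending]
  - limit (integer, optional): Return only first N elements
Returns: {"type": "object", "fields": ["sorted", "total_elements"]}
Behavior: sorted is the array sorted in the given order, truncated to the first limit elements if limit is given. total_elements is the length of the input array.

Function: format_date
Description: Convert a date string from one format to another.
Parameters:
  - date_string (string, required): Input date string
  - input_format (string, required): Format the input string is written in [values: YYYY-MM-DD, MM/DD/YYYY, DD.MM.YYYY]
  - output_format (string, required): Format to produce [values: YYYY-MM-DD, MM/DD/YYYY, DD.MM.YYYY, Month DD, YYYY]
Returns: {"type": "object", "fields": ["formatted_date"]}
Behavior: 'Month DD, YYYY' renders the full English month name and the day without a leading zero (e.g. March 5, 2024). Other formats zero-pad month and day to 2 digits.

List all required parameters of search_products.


Parameters of search_products and their required/optional flag:
  category: required
  min_price: optional
  max_price: optional
  in_stock: optional
category


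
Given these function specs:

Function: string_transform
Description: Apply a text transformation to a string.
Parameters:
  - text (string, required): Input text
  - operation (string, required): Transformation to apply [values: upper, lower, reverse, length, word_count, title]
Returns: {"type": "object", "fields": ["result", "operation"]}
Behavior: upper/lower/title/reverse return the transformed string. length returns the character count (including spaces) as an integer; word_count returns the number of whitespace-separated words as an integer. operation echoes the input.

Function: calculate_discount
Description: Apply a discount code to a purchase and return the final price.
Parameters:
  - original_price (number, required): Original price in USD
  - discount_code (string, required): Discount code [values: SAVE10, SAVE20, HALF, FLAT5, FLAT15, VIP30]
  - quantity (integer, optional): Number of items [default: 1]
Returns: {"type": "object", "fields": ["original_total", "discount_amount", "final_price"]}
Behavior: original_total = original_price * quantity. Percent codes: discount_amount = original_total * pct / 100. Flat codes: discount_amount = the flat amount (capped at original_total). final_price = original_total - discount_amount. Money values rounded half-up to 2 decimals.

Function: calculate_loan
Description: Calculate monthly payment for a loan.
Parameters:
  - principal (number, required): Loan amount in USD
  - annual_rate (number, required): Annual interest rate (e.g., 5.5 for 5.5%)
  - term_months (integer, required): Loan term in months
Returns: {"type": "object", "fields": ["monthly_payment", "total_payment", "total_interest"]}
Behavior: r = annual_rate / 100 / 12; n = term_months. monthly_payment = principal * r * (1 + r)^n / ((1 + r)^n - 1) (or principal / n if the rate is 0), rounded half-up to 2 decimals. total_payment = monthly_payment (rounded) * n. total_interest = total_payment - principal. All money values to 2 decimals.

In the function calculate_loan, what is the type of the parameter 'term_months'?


The calculate_loan spec declares:
  - term_months (integer, required): Loan term in months
Type:
integer


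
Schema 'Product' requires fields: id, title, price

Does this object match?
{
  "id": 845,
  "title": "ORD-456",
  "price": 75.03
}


Checking required fields... All present.
Valid - all required fields present


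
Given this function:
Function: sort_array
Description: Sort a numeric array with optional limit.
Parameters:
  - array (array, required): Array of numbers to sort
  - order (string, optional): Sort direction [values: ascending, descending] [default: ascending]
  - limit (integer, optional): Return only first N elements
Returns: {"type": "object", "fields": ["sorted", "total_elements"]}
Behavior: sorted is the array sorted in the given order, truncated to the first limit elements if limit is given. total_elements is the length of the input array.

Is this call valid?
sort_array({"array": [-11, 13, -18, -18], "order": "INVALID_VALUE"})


Checking parameter values...
Parameter 'order' has value 'INVALID_VALUE' not in allowed: ascending, descending
Invalid - 'order' must be one of ascending, descending


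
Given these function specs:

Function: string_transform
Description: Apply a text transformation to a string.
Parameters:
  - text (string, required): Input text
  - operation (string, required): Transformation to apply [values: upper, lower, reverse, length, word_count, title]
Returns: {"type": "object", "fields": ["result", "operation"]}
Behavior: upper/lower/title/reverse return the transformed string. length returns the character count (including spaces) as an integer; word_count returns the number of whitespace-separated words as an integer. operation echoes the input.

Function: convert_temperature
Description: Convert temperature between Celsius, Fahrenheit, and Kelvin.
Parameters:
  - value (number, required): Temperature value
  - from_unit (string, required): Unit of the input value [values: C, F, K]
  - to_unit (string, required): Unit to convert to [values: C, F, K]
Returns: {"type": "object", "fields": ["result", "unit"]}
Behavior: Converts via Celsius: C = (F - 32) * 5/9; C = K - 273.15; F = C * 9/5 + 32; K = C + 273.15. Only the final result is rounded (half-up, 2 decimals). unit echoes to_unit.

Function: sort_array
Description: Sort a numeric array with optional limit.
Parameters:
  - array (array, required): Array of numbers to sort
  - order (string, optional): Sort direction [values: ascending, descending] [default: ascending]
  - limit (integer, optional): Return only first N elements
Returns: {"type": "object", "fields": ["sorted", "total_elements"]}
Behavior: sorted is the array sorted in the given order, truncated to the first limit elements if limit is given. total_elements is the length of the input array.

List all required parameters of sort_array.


Parameters of sort_array and their required/optional flag:
  array: required
  order: optional
  limit: optional
array


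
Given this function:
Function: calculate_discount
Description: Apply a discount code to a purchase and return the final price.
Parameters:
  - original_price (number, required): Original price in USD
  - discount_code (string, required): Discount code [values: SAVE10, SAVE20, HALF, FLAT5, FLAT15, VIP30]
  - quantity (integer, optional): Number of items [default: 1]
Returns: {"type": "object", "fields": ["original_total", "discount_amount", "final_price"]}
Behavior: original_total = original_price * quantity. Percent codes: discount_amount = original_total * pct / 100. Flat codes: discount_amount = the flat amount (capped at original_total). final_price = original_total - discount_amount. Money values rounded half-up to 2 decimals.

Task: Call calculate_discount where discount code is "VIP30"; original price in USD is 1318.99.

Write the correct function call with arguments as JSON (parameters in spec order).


Mapping each described value to its parameter name:
  'Discount code' -> discount_code = "VIP30"
  'Original price in USD' -> original_price = 1318.99
calculate_discount({"original_price": 1318.99, "discount_code": "VIP30"})


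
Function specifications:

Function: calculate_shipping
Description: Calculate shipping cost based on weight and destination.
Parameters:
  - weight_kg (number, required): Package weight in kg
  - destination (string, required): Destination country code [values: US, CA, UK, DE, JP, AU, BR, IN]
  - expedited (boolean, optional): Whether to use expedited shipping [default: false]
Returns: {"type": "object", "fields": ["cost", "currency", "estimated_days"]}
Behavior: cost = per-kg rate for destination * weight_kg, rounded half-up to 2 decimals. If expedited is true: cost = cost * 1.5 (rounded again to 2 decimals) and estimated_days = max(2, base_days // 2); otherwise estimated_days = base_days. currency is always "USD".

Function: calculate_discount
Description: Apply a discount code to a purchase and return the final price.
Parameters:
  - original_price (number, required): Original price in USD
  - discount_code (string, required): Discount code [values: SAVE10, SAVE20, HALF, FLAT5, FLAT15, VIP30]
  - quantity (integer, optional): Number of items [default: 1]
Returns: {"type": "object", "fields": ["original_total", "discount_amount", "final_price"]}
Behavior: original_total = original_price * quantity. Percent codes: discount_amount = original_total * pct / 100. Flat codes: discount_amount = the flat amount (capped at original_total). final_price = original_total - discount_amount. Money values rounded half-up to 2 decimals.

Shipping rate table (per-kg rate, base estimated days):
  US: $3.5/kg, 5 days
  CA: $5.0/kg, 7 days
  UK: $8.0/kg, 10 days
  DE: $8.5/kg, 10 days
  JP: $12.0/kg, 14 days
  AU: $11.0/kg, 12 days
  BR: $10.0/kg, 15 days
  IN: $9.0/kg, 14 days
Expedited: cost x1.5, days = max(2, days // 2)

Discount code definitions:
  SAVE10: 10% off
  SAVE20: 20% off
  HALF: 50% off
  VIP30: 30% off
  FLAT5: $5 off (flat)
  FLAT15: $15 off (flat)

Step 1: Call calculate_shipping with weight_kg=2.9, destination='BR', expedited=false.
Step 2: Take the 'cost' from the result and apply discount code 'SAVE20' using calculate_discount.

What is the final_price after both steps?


Step 1: calculate_shipping(weight_kg=2.9, destination=BR, expedited=false)
  Rate for BR: $10.0/kg, base 15 days
  cost = 10.0 * 2.9 = 29 -> 29.00
  expedited not set/false: estimated_days = 15
  -> cost = 29.00 USD
Step 2: calculate_discount(original_price=29.0, discount_code=SAVE20, quantity=1)
  original_total = 29.0 * 1 = 29.00
  SAVE20 = 20% off: discount_amount = 29.00 * 20/100 = 5.8 -> 5.80
  final_price = 29.00 - 5.80 = 23.20
  -> final_price = 23.20
$23.20


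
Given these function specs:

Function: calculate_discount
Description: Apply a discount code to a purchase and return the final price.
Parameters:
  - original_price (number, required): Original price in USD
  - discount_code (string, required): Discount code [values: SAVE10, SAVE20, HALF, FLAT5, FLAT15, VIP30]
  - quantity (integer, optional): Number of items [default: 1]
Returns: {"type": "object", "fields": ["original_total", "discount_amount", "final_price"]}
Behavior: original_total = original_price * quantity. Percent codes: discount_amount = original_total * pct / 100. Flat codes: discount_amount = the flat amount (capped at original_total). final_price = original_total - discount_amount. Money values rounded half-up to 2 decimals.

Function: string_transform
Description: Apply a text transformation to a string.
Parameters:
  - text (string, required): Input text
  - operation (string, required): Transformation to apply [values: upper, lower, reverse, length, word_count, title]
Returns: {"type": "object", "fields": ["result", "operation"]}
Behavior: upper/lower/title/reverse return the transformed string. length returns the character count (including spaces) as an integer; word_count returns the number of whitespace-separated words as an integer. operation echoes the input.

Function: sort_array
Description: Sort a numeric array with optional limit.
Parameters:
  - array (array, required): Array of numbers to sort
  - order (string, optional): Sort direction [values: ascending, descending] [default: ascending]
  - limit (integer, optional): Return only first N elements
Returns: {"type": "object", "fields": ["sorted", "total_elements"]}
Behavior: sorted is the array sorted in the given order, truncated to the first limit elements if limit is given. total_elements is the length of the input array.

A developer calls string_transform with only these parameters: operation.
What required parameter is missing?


Required parameters: text, operation
Provided: operation
Missing: text
text
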